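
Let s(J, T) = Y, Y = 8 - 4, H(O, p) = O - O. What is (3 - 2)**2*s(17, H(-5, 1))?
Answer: 4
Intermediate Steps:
H(O, p) = 0
Y = 4
s(J, T) = 4
(3 - 2)**2*s(17, H(-5, 1)) = (3 - 2)**2*4 = 1**2*4 = 1*4 = 4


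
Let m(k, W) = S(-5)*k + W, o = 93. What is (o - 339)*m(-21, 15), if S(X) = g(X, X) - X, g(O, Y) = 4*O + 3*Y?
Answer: -158670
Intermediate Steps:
g(O, Y) = 3*Y + 4*O
S(X) = 6*X (S(X) = (3*X + 4*X) - X = 7*X - X = 6*X)
m(k, W) = W - 30*k (m(k, W) = (6*(-5))*k + W = -30*k + W = W - 30*k)
(o - 339)*m(-21, 15) = (93 - 339)*(15 - 30*(-21)) = -246*(15 + 630) = -246*645 = -158670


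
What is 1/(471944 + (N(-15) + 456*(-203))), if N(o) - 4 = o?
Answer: 1/379365 ≈ 2.6360e-6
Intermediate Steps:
N(o) = 4 + o
1/(471944 + (N(-15) + 456*(-203))) = 1/(471944 + ((4 - 15) + 456*(-203))) = 1/(471944 + (-11 - 92568)) = 1/(471944 - 92579) = 1/379365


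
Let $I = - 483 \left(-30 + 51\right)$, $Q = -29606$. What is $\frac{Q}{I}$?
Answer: $\frac{29606}{10143} \approx 2.9189$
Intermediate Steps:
$I = -10143$ ($I = \left(-483\right) 21 = -10143$)
$\frac{Q}{I} = - \frac{29606}{-10143} = \left(-29606\right) \left(- \frac{1}{10143}\right) = \frac{29606}{10143}$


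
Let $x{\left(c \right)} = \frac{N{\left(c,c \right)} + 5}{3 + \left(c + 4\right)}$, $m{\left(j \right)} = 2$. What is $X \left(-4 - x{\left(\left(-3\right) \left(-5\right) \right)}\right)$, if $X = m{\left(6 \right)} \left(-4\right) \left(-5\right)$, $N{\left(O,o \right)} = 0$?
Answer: $- \frac{1860}{11} \approx -169.09$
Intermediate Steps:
$x{\left(c \right)} = \frac{5}{7 + c}$ ($x{\left(c \right)} = \frac{0 + 5}{3 + \left(c + 4\right)} = \frac{5}{3 + \left(4 + c\right)} = \frac{5}{7 + c}$)
$X = 40$ ($X = 2 \left(-4\right) \left(-5\right) = \left(-8\right) \left(-5\right) = 40$)
$X \left(-4 - x{\left(\left(-3\right) \left(-5\right) \right)}\right) = 40 \left(-4 - \frac{5}{7 - -15}\right) = 40 \left(-4 - \frac{5}{7 + 15}\right) = 40 \left(-4 - \frac{5}{22}\right) = 40 \left(- \frac{93}{22}\right) = - \frac{1860}{11}$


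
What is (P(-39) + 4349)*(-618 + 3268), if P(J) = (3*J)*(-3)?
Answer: 12455000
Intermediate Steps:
P(J) = -9*J
(P(-39) + 4349)*(-618 + 3268) = (-9*(-39) + 4349)*(-618 + 3268) = (351 + 4349)*2650 = 4700*2650 = 12455000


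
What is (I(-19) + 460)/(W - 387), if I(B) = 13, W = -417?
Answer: -473/804 ≈ -0.58831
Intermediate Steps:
(I(-19) + 460)/(W - 387) = (13 + 460)/(-417 - 387) = 473/(-804) = 473*(-1/804) = -473/804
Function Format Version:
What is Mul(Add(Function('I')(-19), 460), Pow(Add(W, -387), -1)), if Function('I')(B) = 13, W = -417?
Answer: Rational(-473, 804) ≈ -0.58831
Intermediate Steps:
Mul(Add(Function('I')(-19), 460), Pow(Add(W, -387), -1)) = Mul(Add(13, 460), Pow(Add(-417, -387), -1)) = Mul(473, Pow(-804, -1)) = Mul(473, Rational(-1, 804)) = Rational(-473, 804)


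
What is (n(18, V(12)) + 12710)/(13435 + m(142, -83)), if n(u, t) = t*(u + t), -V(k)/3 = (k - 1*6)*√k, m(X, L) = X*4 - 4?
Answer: 16598/13999 - 648*√3/13999 ≈ 1.1055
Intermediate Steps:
m(X, L) = -4 + 4*X (m(X, L) = 4*X - 4 = -4 + 4*X)
V(k) = -3*√k*(-6 + k) (V(k) = -3*(k - 1*6)*√k = -3*(k - 6)*√k = -3*(-6 + k)*√k = -3*√k*(-6 + k))
n(u, t) = t*(t + u)
(n(18, V(12)) + 12710)/(13435 + m(142, -83)) = ((3*√12*(6 - 1*12))*(3*√12*(6 - 1*12) + 18) + 12710)/(13435 + (-4 + 4*142)) = ((3*(2*√3)*(6 - 12))*(3*(2*√3)*(6 - 12) + 18) + 12710)/(13435 + (-4 + 568)) = ((3*(2*√3)*(-6))*(3*(2*√3)*(-6) + 18) + 12710)/(13435 + 564) = ((-36*√3)*(-36*√3 + 18) + 12710)/13999 = ((-36*√3)*(18 - 36*√3) + 12710)*(1/13999) = (-36*√3*(18 - 36*√3) + 12710)*(1/13999) = (12710 - 36*√3*(18 - 36*√3))*(1/13999) = 12710/13999 - 36*√3*(18 - 36*√3)/13999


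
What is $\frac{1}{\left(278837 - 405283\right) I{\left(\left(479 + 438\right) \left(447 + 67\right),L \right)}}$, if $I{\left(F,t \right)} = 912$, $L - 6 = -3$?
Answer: $- \frac{1}{115318752} \approx -8.6716 \cdot 10^{-9}$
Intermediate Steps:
$L = 3$ ($L = 6 - 3 = 3$)
$\frac{1}{\left(278837 - 405283\right) I{\left(\left(479 + 438\right) \left(447 + 67\right),L \right)}} = \frac{1}{\left(278837 - 405283\right) 912} = \frac{1}{-126446} \cdot \frac{1}{912} = \left(- \frac{1}{126446}\right) \frac{1}{912} = - \frac{1}{115318752}$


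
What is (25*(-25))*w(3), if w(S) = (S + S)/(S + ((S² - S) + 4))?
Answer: -3750/13 ≈ -288.46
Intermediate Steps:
w(S) = 2*S/(4 + S²) (w(S) = (2*S)/(S + (4 + S² - S)) = (2*S)/(4 + S²) = 2*S/(4 + S²))
(25*(-25))*w(3) = (25*(-25))*(2*3/(4 + 3²)) = -1250*3/(4 + 9) = -1250*3/13 = -625*6/13 = -3750/13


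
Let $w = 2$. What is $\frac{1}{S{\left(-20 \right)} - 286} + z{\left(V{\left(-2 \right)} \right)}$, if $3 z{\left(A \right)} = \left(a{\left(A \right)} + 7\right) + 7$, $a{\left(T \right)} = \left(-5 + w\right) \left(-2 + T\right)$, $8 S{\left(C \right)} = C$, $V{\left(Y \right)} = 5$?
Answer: $\frac{2879}{1731} \approx 1.6632$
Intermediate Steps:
$S{\left(C \right)} = \frac{C}{8}$
$a{\left(T \right)} = 6 - 3 T$ ($a{\left(T \right)} = \left(-5 + 2\right) \left(-2 + T\right) = - 3 \left(-2 + T\right) = 6 - 3 T$)
$z{\left(A \right)} = \frac{20}{3} - A$ ($z{\left(A \right)} = \frac{\left(\left(6 - 3 A\right) + 7\right) + 7}{3} = \frac{\left(13 - 3 A\right) + 7}{3} = \frac{20 - 3 A}{3} = \frac{20}{3} - A$)
$\frac{1}{S{\left(-20 \right)} - 286} + z{\left(V{\left(-2 \right)} \right)} = \frac{1}{\frac{1}{8} \left(-20\right) - 286} + \left(\frac{20}{3} - 5\right) = \frac{1}{- \frac{5}{2} - 286} + \left(\frac{20}{3} - 5\right) = \frac{1}{- \frac{577}{2}} + \frac{5}{3} = - \frac{2}{577} + \frac{5}{3} = \frac{2879}{1731}$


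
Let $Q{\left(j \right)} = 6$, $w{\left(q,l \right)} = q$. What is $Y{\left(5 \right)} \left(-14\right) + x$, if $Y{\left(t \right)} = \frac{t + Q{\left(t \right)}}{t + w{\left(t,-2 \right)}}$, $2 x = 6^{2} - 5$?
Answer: $\frac{1}{10} \approx 0.1$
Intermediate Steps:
$x = \frac{31}{2}$ ($x = \frac{6^{2} - 5}{2} = \frac{36 - 5}{2} = \frac{1}{2} \cdot 31 = \frac{31}{2} \approx 15.5$)
$Y{\left(t \right)} = \frac{6 + t}{2 t}$ ($Y{\left(t \right)} = \frac{t + 6}{t + t} = \frac{6 + t}{2 t}$)
$Y{\left(5 \right)} \left(-14\right) + x = \frac{6 + 5}{2 \cdot 5} \left(-14\right) + \frac{31}{2} = \frac{1}{2} \cdot \frac{1}{5} \cdot 11 \left(-14\right) + \frac{31}{2} = \frac{11}{10} \left(-14\right) + \frac{31}{2} = - \frac{77}{5} + \frac{31}{2} = \frac{1}{10}$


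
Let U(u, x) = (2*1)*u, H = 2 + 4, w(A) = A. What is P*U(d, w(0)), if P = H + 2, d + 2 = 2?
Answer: 0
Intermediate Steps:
d = 0 (d = -2 + 2 = 0)
H = 6
U(u, x) = 2*u
P = 8 (P = 6 + 2 = 8)
P*U(d, w(0)) = 8*(2*0) = 8*0 = 0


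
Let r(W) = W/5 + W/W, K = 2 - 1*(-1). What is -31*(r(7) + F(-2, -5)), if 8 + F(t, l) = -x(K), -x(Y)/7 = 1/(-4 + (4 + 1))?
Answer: -217/5 ≈ -43.400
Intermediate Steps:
K = 3 (K = 2 + 1 = 3)
x(Y) = -7 (x(Y) = -7/(-4 + (4 + 1)) = -7/(-4 + 5) = -7/1 = -7*1 = -7)
r(W) = 1 + W/5 (r(W) = W*(1/5) + 1 = W/5 + 1 = 1 + W/5)
F(t, l) = -1 (F(t, l) = -8 - 1*(-7) = -8 + 7 = -1)
-31*(r(7) + F(-2, -5)) = -31*((1 + (1/5)*7) - 1) = -31*((1 + 7/5) - 1) = -31*(12/5 - 1) = -31*7/5 = -217/5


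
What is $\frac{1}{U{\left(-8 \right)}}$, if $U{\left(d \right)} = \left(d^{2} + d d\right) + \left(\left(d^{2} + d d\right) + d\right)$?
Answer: $\frac{1}{248} \approx 0.0040323$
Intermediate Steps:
$U{\left(d \right)} = d + 4 d^{2}$ ($U{\left(d \right)} = \left(d^{2} + d^{2}\right) + \left(\left(d^{2} + d^{2}\right) + d\right) = 2 d^{2} + \left(2 d^{2} + d\right) = 2 d^{2} + \left(d + 2 d^{2}\right) = d + 4 d^{2}$)
$\frac{1}{U{\left(-8 \right)}} = \frac{1}{\left(-8\right) \left(1 + 4 \left(-8\right)\right)} = \frac{1}{\left(-8\right) \left(1 - 32\right)} = \frac{1}{\left(-8\right) \left(-31\right)} = \frac{1}{248}$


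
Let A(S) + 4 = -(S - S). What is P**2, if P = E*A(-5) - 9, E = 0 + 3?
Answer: 441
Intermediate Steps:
E = 3
A(S) = -4 (A(S) = -4 - (S - S) = -4 - 1*0 = -4 + 0 = -4)
P = -21 (P = 3*(-4) - 9 = -12 - 9 = -21)
P**2 = (-21)**2 = 441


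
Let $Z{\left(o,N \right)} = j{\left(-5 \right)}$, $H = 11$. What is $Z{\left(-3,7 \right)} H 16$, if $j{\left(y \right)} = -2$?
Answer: $-352$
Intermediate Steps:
$Z{\left(o,N \right)} = -2$
$Z{\left(-3,7 \right)} H 16 = \left(-2\right) 11 \cdot 16 = \left(-22\right) 16 = -352$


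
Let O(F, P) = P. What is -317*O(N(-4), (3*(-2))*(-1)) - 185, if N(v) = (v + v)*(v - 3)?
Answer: -2087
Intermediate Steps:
N(v) = 2*v*(-3 + v) (N(v) = (2*v)*(-3 + v) = 2*v*(-3 + v))
-317*O(N(-4), (3*(-2))*(-1)) - 185 = -317*3*(-2)*(-1) - 185 = -(-1902)*(-1) - 185 = -317*6 - 185 = -1902 - 185 = -2087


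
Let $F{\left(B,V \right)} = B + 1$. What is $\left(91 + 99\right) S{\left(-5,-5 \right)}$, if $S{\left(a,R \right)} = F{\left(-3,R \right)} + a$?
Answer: $-1330$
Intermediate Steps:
$F{\left(B,V \right)} = 1 + B$
$S{\left(a,R \right)} = -2 + a$ ($S{\left(a,R \right)} = \left(1 - 3\right) + a = -2 + a$)
$\left(91 + 99\right) S{\left(-5,-5 \right)} = \left(91 + 99\right) \left(-2 - 5\right) = 190 \left(-7\right) = -1330$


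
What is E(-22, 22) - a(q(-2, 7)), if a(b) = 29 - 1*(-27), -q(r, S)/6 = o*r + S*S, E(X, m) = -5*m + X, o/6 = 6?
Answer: -188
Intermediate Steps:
o = 36 (o = 6*6 = 36)
E(X, m) = X - 5*m
q(r, S) = -216*r - 6*S² (q(r, S) = -6*(36*r + S*S) = -6*(36*r + S²) = -6*(S² + 36*r) = -216*r - 6*S²)
a(b) = 56 (a(b) = 29 + 27 = 56)
E(-22, 22) - a(q(-2, 7)) = (-22 - 5*22) - 1*56 = (-22 - 110) - 56 = -132 - 56 = -188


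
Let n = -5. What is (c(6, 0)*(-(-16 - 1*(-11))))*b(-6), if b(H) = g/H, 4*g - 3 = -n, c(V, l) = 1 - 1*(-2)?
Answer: -5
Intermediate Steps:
c(V, l) = 3 (c(V, l) = 1 + 2 = 3)
g = 2 (g = ¾ + (-1*(-5))/4 = ¾ + (¼)*5 = ¾ + 5/4 = 2)
b(H) = 2/H
(c(6, 0)*(-(-16 - 1*(-11))))*b(-6) = (3*(-(-16 - 1*(-11))))*(2/(-6)) = (3*(-(-16 + 11)))*(2*(-⅙)) = (3*(-1*(-5)))*(-⅓) = (3*5)*(-⅓) = 15*(-⅓) = -5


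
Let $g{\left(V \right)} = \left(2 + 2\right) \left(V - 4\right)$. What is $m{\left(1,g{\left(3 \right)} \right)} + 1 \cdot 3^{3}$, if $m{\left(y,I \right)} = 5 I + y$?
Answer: $8$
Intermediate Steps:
$g{\left(V \right)} = -16 + 4 V$ ($g{\left(V \right)} = 4 \left(-4 + V\right) = -16 + 4 V$)
$m{\left(y,I \right)} = y + 5 I$
$m{\left(1,g{\left(3 \right)} \right)} + 1 \cdot 3^{3} = \left(1 + 5 \left(-16 + 4 \cdot 3\right)\right) + 1 \cdot 3^{3} = \left(1 + 5 \left(-16 + 12\right)\right) + 1 \cdot 27 = \left(1 + 5 \left(-4\right)\right) + 27 = \left(1 - 20\right) + 27 = -19 + 27 = 8$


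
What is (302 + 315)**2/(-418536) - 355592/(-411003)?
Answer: -848474195/19113283512 ≈ -0.044392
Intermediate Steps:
(302 + 315)**2/(-418536) - 355592/(-411003) = 617**2*(-1/418536) - 355592*(-1/411003) = 380689*(-1/418536) + 355592/411003 = -380689/418536 + 355592/411003 = -848474195/19113283512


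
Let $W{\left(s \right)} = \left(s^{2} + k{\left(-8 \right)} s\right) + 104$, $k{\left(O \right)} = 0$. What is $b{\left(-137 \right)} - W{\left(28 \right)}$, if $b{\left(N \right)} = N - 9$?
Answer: $-1034$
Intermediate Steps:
$W{\left(s \right)} = 104 + s^{2}$ ($W{\left(s \right)} = \left(s^{2} + 0 s\right) + 104 = \left(s^{2} + 0\right) + 104 = s^{2} + 104 = 104 + s^{2}$)
$b{\left(N \right)} = -9 + N$
$b{\left(-137 \right)} - W{\left(28 \right)} = \left(-9 - 137\right) - \left(104 + 28^{2}\right) = -146 - \left(104 + 784\right) = -146 - 888 = -1034$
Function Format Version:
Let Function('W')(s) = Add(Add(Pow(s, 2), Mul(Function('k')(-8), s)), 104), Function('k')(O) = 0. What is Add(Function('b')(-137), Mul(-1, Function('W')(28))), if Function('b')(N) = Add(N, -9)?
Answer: -1034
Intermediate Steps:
Function('W')(s) = Add(104, Pow(s, 2)) (Function('W')(s) = Add(Add(Pow(s, 2), Mul(0, s)), 104) = Add(Add(Pow(s, 2), 0), 104) = Add(Pow(s, 2), 104) = Add(104, Pow(s, 2)))
Function('b')(N) = Add(-9, N)
Add(Function('b')(-137), Mul(-1, Function('W')(28))) = Add(Add(-9, -137), Mul(-1, Add(104, Pow(28, 2)))) = Add(-146, Mul(-1, Add(104, 784))) = Add(-146, Mul(-1, 888)) = Add(-146, -888) = -1034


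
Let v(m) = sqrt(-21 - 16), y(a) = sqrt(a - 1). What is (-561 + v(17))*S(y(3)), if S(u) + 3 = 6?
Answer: -1683 + 3*I*sqrt(37) ≈ -1683.0 + 18.248*I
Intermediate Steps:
y(a) = sqrt(-1 + a)
v(m) = I*sqrt(37) (v(m) = sqrt(-37) = I*sqrt(37))
S(u) = 3 (S(u) = -3 + 6 = 3)
(-561 + v(17))*S(y(3)) = (-561 + I*sqrt(37))*3 = -1683 + 3*I*sqrt(37)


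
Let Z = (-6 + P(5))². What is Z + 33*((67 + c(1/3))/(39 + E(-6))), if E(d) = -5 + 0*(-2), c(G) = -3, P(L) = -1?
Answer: 1889/17 ≈ 111.12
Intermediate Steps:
E(d) = -5 (E(d) = -5 + 0 = -5)
Z = 49 (Z = (-6 - 1)² = (-7)² = 49)
Z + 33*((67 + c(1/3))/(39 + E(-6))) = 49 + 33*((67 - 3)/(39 - 5)) = 49 + 33*(64/34) = 49 + 33*(64*(1/34)) = 49 + 33*(32/17) = 49 + 1056/17 = 1889/17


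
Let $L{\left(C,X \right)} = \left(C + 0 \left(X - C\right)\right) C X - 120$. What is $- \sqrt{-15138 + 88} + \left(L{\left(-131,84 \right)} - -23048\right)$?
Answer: $1464452 - 5 i \sqrt{602} \approx 1.4645 \cdot 10^{6} - 122.68 i$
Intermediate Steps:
$L{\left(C,X \right)} = -120 + X C^{2}$ ($L{\left(C,X \right)} = \left(C + 0\right) C X - 120 = C C X - 120 = C^{2} X - 120 = X C^{2} - 120 = -120 + X C^{2}$)
$- \sqrt{-15138 + 88} + \left(L{\left(-131,84 \right)} - -23048\right) = - \sqrt{-15138 + 88} - \left(-22928 - 1441524\right) = - \sqrt{-15050} + \left(\left(-120 + 84 \cdot 17161\right) + 23048\right) = - 5 i \sqrt{602} + \left(\left(-120 + 1441524\right) + 23048\right) = - 5 i \sqrt{602} + \left(1441404 + 23048\right) = - 5 i \sqrt{602} + 1464452 = 1464452 - 5 i \sqrt{602}$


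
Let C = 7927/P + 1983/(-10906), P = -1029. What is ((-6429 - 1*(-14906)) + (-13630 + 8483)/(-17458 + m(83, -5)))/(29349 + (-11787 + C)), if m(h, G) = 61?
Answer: 78812168473304/163198012558083 ≈ 0.48292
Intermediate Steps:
C = -12641767/1603182 (C = 7927/(-1029) + 1983/(-10906) = 7927*(-1/1029) + 1983*(-1/10906) = -7927/1029 - 1983/10906 = -12641767/1603182 ≈ -7.8854)
((-6429 - 1*(-14906)) + (-13630 + 8483)/(-17458 + m(83, -5)))/(29349 + (-11787 + C)) = ((-6429 - 1*(-14906)) + (-13630 + 8483)/(-17458 + 61))/(29349 + (-11787 - 12641767/1603182)) = ((-6429 + 14906) - 5147/(-17397))/(29349 - 18909348001/1603182) = (8477 - 5147*(-1/17397))/(28142440517/1603182) = (8477 + 5147/17397)*(1603182/28142440517) = (147479516/17397)*(1603182/28142440517) = 78812168473304/163198012558083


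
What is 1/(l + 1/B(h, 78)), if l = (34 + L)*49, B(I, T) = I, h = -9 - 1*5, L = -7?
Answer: 14/18521 ≈ 0.00075590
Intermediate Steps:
h = -14 (h = -9 - 5 = -14)
l = 1323 (l = (34 - 7)*49 = 27*49 = 1323)
1/(l + 1/B(h, 78)) = 1/(1323 + 1/(-14)) = 1/(1323 - 1/14) = 1/(18521/14) = 14/18521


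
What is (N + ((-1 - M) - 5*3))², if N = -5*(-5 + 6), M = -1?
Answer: 400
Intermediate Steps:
N = -5 (N = -5*1 = -5)
(N + ((-1 - M) - 5*3))² = (-5 + ((-1 - 1*(-1)) - 5*3))² = (-5 + ((-1 + 1) - 15))² = (-5 + (0 - 15))² = (-5 - 15)² = (-20)² = 400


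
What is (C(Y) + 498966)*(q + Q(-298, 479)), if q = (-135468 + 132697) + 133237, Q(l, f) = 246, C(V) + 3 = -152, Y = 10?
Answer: 65200583432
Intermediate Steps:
C(V) = -155 (C(V) = -3 - 152 = -155)
q = 130466 (q = -2771 + 133237 = 130466)
(C(Y) + 498966)*(q + Q(-298, 479)) = (-155 + 498966)*(130466 + 246) = 498811*130712 = 65200583432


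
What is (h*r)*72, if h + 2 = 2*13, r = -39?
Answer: -67392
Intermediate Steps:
h = 24 (h = -2 + 2*13 = -2 + 26 = 24)
(h*r)*72 = (24*(-39))*72 = -936*72 = -67392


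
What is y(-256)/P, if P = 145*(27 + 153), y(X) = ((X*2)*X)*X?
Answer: -8388608/6525 ≈ -1285.6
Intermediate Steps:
y(X) = 2*X**3 (y(X) = ((2*X)*X)*X = (2*X**2)*X = 2*X**3)
P = 26100 (P = 145*180 = 26100)
y(-256)/P = (2*(-256)**3)/26100 = (2*(-16777216))*(1/26100) = -33554432*1/26100 = -8388608/6525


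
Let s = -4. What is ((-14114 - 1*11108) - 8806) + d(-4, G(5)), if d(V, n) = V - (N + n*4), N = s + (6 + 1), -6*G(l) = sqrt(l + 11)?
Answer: -102097/3 ≈ -34032.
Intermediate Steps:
G(l) = -sqrt(11 + l)/6 (G(l) = -sqrt(l + 11)/6 = -sqrt(11 + l)/6)
N = 3 (N = -4 + (6 + 1) = -4 + 7 = 3)
d(V, n) = -3 + V - 4*n (d(V, n) = V - (3 + n*4) = V - (3 + 4*n) = V + (-3 - 4*n) = -3 + V - 4*n)
((-14114 - 1*11108) - 8806) + d(-4, G(5)) = ((-14114 - 1*11108) - 8806) + (-3 - 4 - (-2)*sqrt(11 + 5)/3) = ((-14114 - 11108) - 8806) + (-3 - 4 - (-2)*sqrt(16)/3) = (-25222 - 8806) + (-3 - 4 - (-2)*4/3) = -34028 + (-3 - 4 - 4*(-2/3)) = -34028 + (-3 - 4 + 8/3) = -34028 - 13/3 = -102097/3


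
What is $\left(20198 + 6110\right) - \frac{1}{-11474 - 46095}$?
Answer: $\frac{1514525253}{57569} \approx 26308.0$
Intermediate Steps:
$\left(20198 + 6110\right) - \frac{1}{-11474 - 46095} = 26308 - \frac{1}{-57569} = 26308 - - \frac{1}{57569} = 26308 + \frac{1}{57569} = \frac{1514525253}{57569}$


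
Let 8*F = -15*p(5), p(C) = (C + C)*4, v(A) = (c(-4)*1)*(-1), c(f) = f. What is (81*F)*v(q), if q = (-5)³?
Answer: -24300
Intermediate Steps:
q = -125
v(A) = 4 (v(A) = -4*1*(-1) = -4*(-1) = 4)
p(C) = 8*C (p(C) = (2*C)*4 = 8*C)
F = -75 (F = (-120*5)/8 = (-15*40)/8 = (⅛)*(-600) = -75)
(81*F)*v(q) = (81*(-75))*4 = -6075*4 = -24300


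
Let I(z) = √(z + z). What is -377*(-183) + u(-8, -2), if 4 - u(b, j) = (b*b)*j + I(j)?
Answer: 69123 - 2*I ≈ 69123.0 - 2.0*I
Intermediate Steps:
I(z) = √2*√z (I(z) = √(2*z) = √2*√z)
u(b, j) = 4 - j*b² - √2*√j (u(b, j) = 4 - ((b*b)*j + √2*√j) = 4 - (b²*j + √2*√j) = 4 - (j*b² + √2*√j) = 4 + (-j*b² - √2*√j) = 4 - j*b² - √2*√j)
-377*(-183) + u(-8, -2) = -377*(-183) + (4 - 1*(-2)*(-8)² - √2*√(-2)) = 68991 + (4 - 1*(-2)*64 - √2*I*√2) = 68991 + (4 + 128 - 2*I) = 68991 + (132 - 2*I) = 69123 - 2*I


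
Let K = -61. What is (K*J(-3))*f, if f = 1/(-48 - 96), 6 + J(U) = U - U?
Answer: -61/24 ≈ -2.5417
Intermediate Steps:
J(U) = -6 (J(U) = -6 + (U - U) = -6 + 0 = -6)
f = -1/144 (f = 1/(-144) = -1/144 ≈ -0.0069444)
(K*J(-3))*f = -61*(-6)*(-1/144) = 366*(-1/144) = -61/24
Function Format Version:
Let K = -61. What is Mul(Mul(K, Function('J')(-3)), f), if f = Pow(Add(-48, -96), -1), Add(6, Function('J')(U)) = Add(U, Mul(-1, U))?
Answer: Rational(-61, 24) ≈ -2.5417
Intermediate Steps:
Function('J')(U) = -6 (Function('J')(U) = Add(-6, Add(U, Mul(-1, U))) = Add(-6, 0) = -6)
f = Rational(-1, 144) (f = Pow(-144, -1) = Rational(-1, 144) ≈ -0.0069444)
Mul(Mul(K, Function('J')(-3)), f) = Mul(Mul(-61, -6), Rational(-1, 144)) = Mul(366, Rational(-1, 144)) = Rational(-61, 24)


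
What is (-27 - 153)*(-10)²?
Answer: -18000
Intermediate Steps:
(-27 - 153)*(-10)² = -180*100 = -18000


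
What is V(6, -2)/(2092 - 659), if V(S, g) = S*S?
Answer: 36/1433 ≈ 0.025122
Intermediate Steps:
V(S, g) = S²
V(6, -2)/(2092 - 659) = 6²/(2092 - 659) = 36/1433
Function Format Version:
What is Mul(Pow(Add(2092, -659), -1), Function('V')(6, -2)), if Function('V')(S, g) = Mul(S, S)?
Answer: Rational(36, 1433) ≈ 0.025122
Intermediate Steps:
Function('V')(S, g) = Pow(S, 2)
Mul(Pow(Add(2092, -659), -1), Function('V')(6, -2)) = Mul(Pow(Add(2092, -659), -1), Pow(6, 2)) = Mul(Pow(1433, -1), 36) = Mul(Rational(1, 1433), 36) = Rational(36, 1433)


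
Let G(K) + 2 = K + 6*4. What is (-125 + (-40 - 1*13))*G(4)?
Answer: -4628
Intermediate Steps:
G(K) = 22 + K (G(K) = -2 + (K + 6*4) = -2 + (K + 24) = -2 + (24 + K) = 22 + K)
(-125 + (-40 - 1*13))*G(4) = (-125 + (-40 - 1*13))*(22 + 4) = (-125 + (-40 - 13))*26 = (-125 - 53)*26 = -178*26 = -4628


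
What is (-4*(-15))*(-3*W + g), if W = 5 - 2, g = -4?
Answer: -780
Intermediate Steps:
W = 3
(-4*(-15))*(-3*W + g) = (-4*(-15))*(-3*3 - 4) = 60*(-9 - 4) = 60*(-13) = -780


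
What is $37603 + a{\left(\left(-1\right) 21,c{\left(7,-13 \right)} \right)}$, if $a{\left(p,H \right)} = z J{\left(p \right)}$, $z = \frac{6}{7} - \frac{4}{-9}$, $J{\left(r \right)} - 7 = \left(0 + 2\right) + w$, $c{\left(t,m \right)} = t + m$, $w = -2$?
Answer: $\frac{338509}{9} \approx 37612.0$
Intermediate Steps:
$c{\left(t,m \right)} = m + t$
$J{\left(r \right)} = 7$ ($J{\left(r \right)} = 7 + \left(\left(0 + 2\right) - 2\right) = 7 + \left(2 - 2\right) = 7 + 0 = 7$)
$z = \frac{82}{63}$ ($z = 6 \cdot \frac{1}{7} - - \frac{4}{9} = \frac{6}{7} + \frac{4}{9} = \frac{82}{63} \approx 1.3016$)
$a{\left(p,H \right)} = \frac{82}{9}$ ($a{\left(p,H \right)} = \frac{82}{63} \cdot 7 = \frac{82}{9}$)
$37603 + a{\left(\left(-1\right) 21,c{\left(7,-13 \right)} \right)} = 37603 + \frac{82}{9} = \frac{338509}{9}$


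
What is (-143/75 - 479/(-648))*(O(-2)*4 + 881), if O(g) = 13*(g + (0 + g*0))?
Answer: -4898467/5400 ≈ -907.12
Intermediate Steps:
O(g) = 13*g (O(g) = 13*(g + (0 + 0)) = 13*(g + 0) = 13*g)
(-143/75 - 479/(-648))*(O(-2)*4 + 881) = (-143/75 - 479/(-648))*((13*(-2))*4 + 881) = (-143*1/75 - 479*(-1/648))*(-26*4 + 881) = (-143/75 + 479/648)*(-104 + 881) = -18913/16200*777 = -4898467/5400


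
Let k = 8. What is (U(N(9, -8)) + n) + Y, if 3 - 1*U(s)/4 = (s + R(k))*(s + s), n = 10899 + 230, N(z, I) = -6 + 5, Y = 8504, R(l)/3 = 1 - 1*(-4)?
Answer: 19757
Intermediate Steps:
R(l) = 15 (R(l) = 3*(1 - 1*(-4)) = 3*(1 + 4) = 3*5 = 15)
N(z, I) = -1
n = 11129
U(s) = 12 - 8*s*(15 + s) (U(s) = 12 - 4*(s + 15)*(s + s) = 12 - 4*(15 + s)*2*s = 12 - 8*s*(15 + s))
(U(N(9, -8)) + n) + Y = ((12 - 120*(-1) - 8*(-1)²) + 11129) + 8504 = ((12 + 120 - 8*1) + 11129) + 8504 = ((12 + 120 - 8) + 11129) + 8504 = (124 + 11129) + 8504 = 11253 + 8504 = 19757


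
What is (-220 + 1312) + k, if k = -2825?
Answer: -1733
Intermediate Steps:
(-220 + 1312) + k = (-220 + 1312) - 2825 = 1092 - 2825 = -1733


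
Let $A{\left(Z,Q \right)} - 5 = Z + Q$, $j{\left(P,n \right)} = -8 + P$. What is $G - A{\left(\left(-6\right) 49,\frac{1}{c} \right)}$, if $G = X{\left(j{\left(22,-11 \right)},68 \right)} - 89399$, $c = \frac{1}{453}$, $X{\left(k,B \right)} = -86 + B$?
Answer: $-89581$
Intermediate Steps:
$c = \frac{1}{453} \approx 0.0022075$
$A{\left(Z,Q \right)} = 5 + Q + Z$ ($A{\left(Z,Q \right)} = 5 + \left(Z + Q\right) = 5 + \left(Q + Z\right) = 5 + Q + Z$)
$G = -89417$ ($G = \left(-86 + 68\right) - 89399 = -18 - 89399 = -89417$)
$G - A{\left(\left(-6\right) 49,\frac{1}{c} \right)} = -89417 - \left(5 + \frac{1}{\frac{1}{453}} - 294\right) = -89417 - \left(5 + 453 - 294\right) = -89417 - 164 = -89581$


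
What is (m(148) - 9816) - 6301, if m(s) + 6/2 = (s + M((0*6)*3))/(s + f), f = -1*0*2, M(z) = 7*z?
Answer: -16119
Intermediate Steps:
f = 0 (f = 0*2 = 0)
m(s) = -2 (m(s) = -3 + (s + 7*((0*6)*3))/(s + 0) = -3 + (s + 7*(0*3))/s = -3 + (s + 7*0)/s = -3 + (s + 0)/s = -3 + s/s = -3 + 1 = -2)
(m(148) - 9816) - 6301 = (-2 - 9816) - 6301 = -9818 - 6301 = -16119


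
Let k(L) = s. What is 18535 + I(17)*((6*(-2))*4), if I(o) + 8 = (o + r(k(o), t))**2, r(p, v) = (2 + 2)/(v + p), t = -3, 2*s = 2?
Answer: 8119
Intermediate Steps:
s = 1 (s = (1/2)*2 = 1)
k(L) = 1
r(p, v) = 4/(p + v)
I(o) = -8 + (-2 + o)**2 (I(o) = -8 + (o + 4/(1 - 3))**2 = -8 + (o + 4/(-2))**2 = -8 + (o + 4*(-1/2))**2 = -8 + (o - 2)**2 = -8 + (-2 + o)**2)
18535 + I(17)*((6*(-2))*4) = 18535 + (-8 + (-2 + 17)**2)*((6*(-2))*4) = 18535 + (-8 + 15**2)*(-12*4) = 18535 + (-8 + 225)*(-48) = 18535 + 217*(-48) = 18535 - 10416 = 8119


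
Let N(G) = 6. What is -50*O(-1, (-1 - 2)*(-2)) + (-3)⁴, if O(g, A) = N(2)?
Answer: -219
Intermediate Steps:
O(g, A) = 6
-50*O(-1, (-1 - 2)*(-2)) + (-3)⁴ = -50*6 + (-3)⁴ = -300 + 81 = -219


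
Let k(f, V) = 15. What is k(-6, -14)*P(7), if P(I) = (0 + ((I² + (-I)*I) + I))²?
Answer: 735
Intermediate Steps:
P(I) = I² (P(I) = (0 + ((I² - I²) + I))² = (0 + (0 + I))² = (0 + I)² = I²)
k(-6, -14)*P(7) = 15*7² = 15*49 = 735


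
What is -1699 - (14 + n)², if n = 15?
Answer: -2540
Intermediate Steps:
-1699 - (14 + n)² = -1699 - (14 + 15)² = -1699 - 1*29² = -1699 - 1*841 = -1699 - 841 = -2540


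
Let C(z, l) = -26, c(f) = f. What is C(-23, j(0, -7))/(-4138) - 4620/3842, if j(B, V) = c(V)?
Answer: -4754417/3974549 ≈ -1.1962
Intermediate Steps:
j(B, V) = V
C(-23, j(0, -7))/(-4138) - 4620/3842 = -26/(-4138) - 4620/3842 = -26*(-1/4138) - 4620*1/3842 = 13/2069 - 2310/1921 = -4754417/3974549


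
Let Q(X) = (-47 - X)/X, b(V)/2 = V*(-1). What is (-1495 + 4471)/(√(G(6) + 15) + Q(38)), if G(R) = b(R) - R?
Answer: -9612480/11557 - 4297344*I*√3/11557 ≈ -831.75 - 644.04*I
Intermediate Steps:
b(V) = -2*V (b(V) = 2*(V*(-1)) = 2*(-V) = -2*V)
Q(X) = (-47 - X)/X
G(R) = -3*R (G(R) = -2*R - R = -3*R)
(-1495 + 4471)/(√(G(6) + 15) + Q(38)) = (-1495 + 4471)/(√(-3*6 + 15) + (-47 - 1*38)/38) = 2976/(√(-18 + 15) + (-47 - 38)/38) = 2976/(√(-3) + (1/38)*(-85)) = 2976/(I*√3 - 85/38) = 2976/(-85/38 + I*√3)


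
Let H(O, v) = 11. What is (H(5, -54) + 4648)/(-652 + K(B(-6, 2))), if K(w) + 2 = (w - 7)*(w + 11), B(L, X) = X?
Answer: -4659/719 ≈ -6.4798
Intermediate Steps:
K(w) = -2 + (-7 + w)*(11 + w) (K(w) = -2 + (w - 7)*(w + 11) = -2 + (-7 + w)*(11 + w))
(H(5, -54) + 4648)/(-652 + K(B(-6, 2))) = (11 + 4648)/(-652 + (-79 + 2² + 4*2)) = 4659/(-652 + (-79 + 4 + 8)) = 4659/(-652 - 67) = 4659/(-719) = 4659*(-1/719) = -4659/719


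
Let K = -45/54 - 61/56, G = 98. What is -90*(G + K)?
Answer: -242115/28 ≈ -8647.0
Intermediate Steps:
K = -323/168 (K = -45*1/54 - 61*1/56 = -⅚ - 61/56 = -323/168 ≈ -1.9226)
-90*(G + K) = -90*(98 - 323/168) = -90*16141/168 = -242115/28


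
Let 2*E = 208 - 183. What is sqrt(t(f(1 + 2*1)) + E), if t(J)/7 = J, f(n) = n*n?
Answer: sqrt(302)/2 ≈ 8.6891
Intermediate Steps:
f(n) = n**2
E = 25/2 (E = (208 - 183)/2 = (1/2)*25 = 25/2 ≈ 12.500)
t(J) = 7*J
sqrt(t(f(1 + 2*1)) + E) = sqrt(7*(1 + 2*1)**2 + 25/2) = sqrt(7*(1 + 2)**2 + 25/2) = sqrt(7*3**2 + 25/2) = sqrt(7*9 + 25/2) = sqrt(63 + 25/2) = sqrt(151/2) = sqrt(302)/2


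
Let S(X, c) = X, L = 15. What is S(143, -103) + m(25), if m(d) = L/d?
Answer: 718/5 ≈ 143.60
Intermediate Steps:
m(d) = 15/d
S(143, -103) + m(25) = 143 + 15/25 = 143 + 15*(1/25) = 143 + ⅗ = 718/5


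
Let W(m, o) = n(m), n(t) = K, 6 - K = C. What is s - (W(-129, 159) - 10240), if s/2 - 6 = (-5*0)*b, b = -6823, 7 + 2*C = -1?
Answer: 10242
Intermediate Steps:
C = -4 (C = -7/2 + (½)*(-1) = -7/2 - ½ = -4)
K = 10 (K = 6 - 1*(-4) = 6 + 4 = 10)
n(t) = 10
W(m, o) = 10
s = 12 (s = 12 + 2*(-5*0*(-6823)) = 12 + 2*(0*(-6823)) = 12 + 2*0 = 12 + 0 = 12)
s - (W(-129, 159) - 10240) = 12 - (10 - 10240) = 12 - 1*(-10230) = 12 + 10230 = 10242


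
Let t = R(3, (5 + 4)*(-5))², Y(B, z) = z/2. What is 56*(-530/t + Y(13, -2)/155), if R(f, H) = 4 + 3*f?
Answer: -4609864/26195 ≈ -175.98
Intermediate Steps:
Y(B, z) = z/2 (Y(B, z) = z*(½) = z/2)
t = 169 (t = (4 + 3*3)² = (4 + 9)² = 13² = 169)
56*(-530/t + Y(13, -2)/155) = 56*(-530/169 + ((½)*(-2))/155) = 56*(-530*1/169 - 1*1/155) = 56*(-530/169 - 1/155) = 56*(-82319/26195) = -4609864/26195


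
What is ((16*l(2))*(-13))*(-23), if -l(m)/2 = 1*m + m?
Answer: -38272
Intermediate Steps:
l(m) = -4*m (l(m) = -2*(1*m + m) = -2*(m + m) = -4*m)
((16*l(2))*(-13))*(-23) = ((16*(-4*2))*(-13))*(-23) = ((16*(-8))*(-13))*(-23) = -128*(-13)*(-23) = 1664*(-23) = -38272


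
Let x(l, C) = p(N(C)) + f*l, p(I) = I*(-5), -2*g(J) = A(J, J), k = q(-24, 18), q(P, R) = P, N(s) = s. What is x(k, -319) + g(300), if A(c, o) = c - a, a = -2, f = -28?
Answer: 2116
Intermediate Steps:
k = -24
A(c, o) = 2 + c (A(c, o) = c - 1*(-2) = c + 2 = 2 + c)
g(J) = -1 - J/2 (g(J) = -(2 + J)/2 = -1 - J/2)
p(I) = -5*I
x(l, C) = -28*l - 5*C (x(l, C) = -5*C - 28*l = -28*l - 5*C)
x(k, -319) + g(300) = (-28*(-24) - 5*(-319)) + (-1 - 1/2*300) = (672 + 1595) + (-1 - 150) = 2267 - 151 = 2116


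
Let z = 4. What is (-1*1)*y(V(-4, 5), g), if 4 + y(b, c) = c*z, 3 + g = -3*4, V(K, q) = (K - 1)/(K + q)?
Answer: 64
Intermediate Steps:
V(K, q) = (-1 + K)/(K + q)
g = -15 (g = -3 - 3*4 = -3 - 12 = -15)
y(b, c) = -4 + 4*c (y(b, c) = -4 + c*4 = -4 + 4*c)
(-1*1)*y(V(-4, 5), g) = (-1*1)*(-4 + 4*(-15)) = -(-4 - 60) = -1*(-64) = 64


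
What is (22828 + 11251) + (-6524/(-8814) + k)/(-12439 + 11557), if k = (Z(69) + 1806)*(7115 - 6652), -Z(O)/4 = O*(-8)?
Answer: 62136926755/1943487 ≈ 31972.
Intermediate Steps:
Z(O) = 32*O (Z(O) = -4*O*(-8) = -(-32)*O = 32*O)
k = 1858482 (k = (32*69 + 1806)*(7115 - 6652) = (2208 + 1806)*463 = 4014*463 = 1858482)
(22828 + 11251) + (-6524/(-8814) + k)/(-12439 + 11557) = (22828 + 11251) + (-6524/(-8814) + 1858482)/(-12439 + 11557) = 34079 + (-6524*(-1/8814) + 1858482)/(-882) = 34079 + (3262/4407 + 1858482)*(-1/882) = 34079 + (8190333436/4407)*(-1/882) = 34079 - 4095166718/1943487 = 62136926755/1943487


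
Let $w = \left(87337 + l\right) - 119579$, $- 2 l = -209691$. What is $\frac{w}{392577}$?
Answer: $\frac{145207}{785154} \approx 0.18494$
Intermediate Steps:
$l = \frac{209691}{2}$ ($l = \left(- \frac{1}{2}\right) \left(-209691\right) = \frac{209691}{2} \approx 1.0485 \cdot 10^{5}$)
$w = \frac{145207}{2}$ ($w = \left(87337 + \frac{209691}{2}\right) - 119579 = \frac{384365}{2} - 119579 = \frac{145207}{2} \approx 72604.0$)
$\frac{w}{392577} = \frac{145207}{2 \cdot 392577} = \frac{145207}{2} \cdot \frac{1}{392577} = \frac{145207}{785154}$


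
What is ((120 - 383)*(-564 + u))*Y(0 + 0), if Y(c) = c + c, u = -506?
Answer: 0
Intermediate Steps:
Y(c) = 2*c
((120 - 383)*(-564 + u))*Y(0 + 0) = ((120 - 383)*(-564 - 506))*(2*(0 + 0)) = (-263*(-1070))*(2*0) = 281410*0 = 0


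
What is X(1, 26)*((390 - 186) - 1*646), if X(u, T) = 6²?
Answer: -15912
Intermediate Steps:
X(u, T) = 36
X(1, 26)*((390 - 186) - 1*646) = 36*((390 - 186) - 1*646) = 36*(204 - 646) = 36*(-442) = -15912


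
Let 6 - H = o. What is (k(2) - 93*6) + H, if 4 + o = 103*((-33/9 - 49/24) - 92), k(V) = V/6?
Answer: 228391/24 ≈ 9516.3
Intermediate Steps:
k(V) = V/6 (k(V) = V*(⅙) = V/6)
o = -241631/24 (o = -4 + 103*((-33/9 - 49/24) - 92) = -4 + 103*((-33*⅑ - 49*1/24) - 92) = -4 + 103*((-11/3 - 49/24) - 92) = -4 + 103*(-137/24 - 92) = -4 + 103*(-2345/24) = -4 - 241535/24 = -241631/24 ≈ -10068.)
H = 241775/24 (H = 6 - 1*(-241631/24) = 6 + 241631/24 = 241775/24 ≈ 10074.)
(k(2) - 93*6) + H = ((⅙)*2 - 93*6) + 241775/24 = (⅓ - 558) + 241775/24 = -1673/3 + 241775/24 = 228391/24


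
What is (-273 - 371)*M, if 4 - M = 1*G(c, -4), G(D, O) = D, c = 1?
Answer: -1932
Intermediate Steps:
M = 3 (M = 4 - 1 = 3)
(-273 - 371)*M = (-273 - 371)*3 = -644*3 = -1932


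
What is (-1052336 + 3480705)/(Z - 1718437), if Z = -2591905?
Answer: -2428369/4310342 ≈ -0.56338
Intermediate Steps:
(-1052336 + 3480705)/(Z - 1718437) = (-1052336 + 3480705)/(-2591905 - 1718437) = 2428369/(-4310342) = 2428369*(-1/4310342) = -2428369/4310342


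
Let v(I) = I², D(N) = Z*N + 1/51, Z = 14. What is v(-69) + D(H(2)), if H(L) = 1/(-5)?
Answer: 1213346/255 ≈ 4758.2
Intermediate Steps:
H(L) = -⅕
D(N) = 1/51 + 14*N (D(N) = 14*N + 1/51 = 1/51 + 14*N)
v(-69) + D(H(2)) = (-69)² + (1/51 + 14*(-⅕)) = 4761 + (1/51 - 14/5) = 4761 - 709/255 = 1213346/255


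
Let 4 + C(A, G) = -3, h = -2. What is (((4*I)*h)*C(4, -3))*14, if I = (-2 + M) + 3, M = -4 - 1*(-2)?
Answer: -784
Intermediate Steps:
M = -2 (M = -4 + 2 = -2)
C(A, G) = -7 (C(A, G) = -4 - 3 = -7)
I = -1 (I = (-2 - 2) + 3 = -4 + 3 = -1)
(((4*I)*h)*C(4, -3))*14 = (((4*(-1))*(-2))*(-7))*14 = (-4*(-2)*(-7))*14 = (8*(-7))*14 = -56*14 = -784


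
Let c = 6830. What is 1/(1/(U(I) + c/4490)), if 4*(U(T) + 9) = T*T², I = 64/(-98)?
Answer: -398743550/52824401 ≈ -7.5485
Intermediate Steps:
I = -32/49 (I = 64*(-1/98) = -32/49 ≈ -0.65306)
U(T) = -9 + T³/4 (U(T) = -9 + (T*T²)/4 = -9 + T³/4)
1/(1/(U(I) + c/4490)) = 1/(1/((-9 + (-32/49)³/4) + 6830/4490)) = 1/(1/((-9 + (¼)*(-32768/117649)) + 6830*(1/4490))) = 1/(1/((-9 - 8192/117649) + 683/449)) = 1/(1/(-1067033/117649 + 683/449)) = 1/(1/(-398743550/52824401)) = 1/(-52824401/398743550) = -398743550/52824401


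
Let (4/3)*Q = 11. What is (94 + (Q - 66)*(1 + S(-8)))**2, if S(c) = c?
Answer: 3972049/16 ≈ 2.4825e+5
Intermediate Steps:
Q = 33/4 (Q = (3/4)*11 = 33/4 ≈ 8.2500)
(94 + (Q - 66)*(1 + S(-8)))**2 = (94 + (33/4 - 66)*(1 - 8))**2 = (94 - 231/4*(-7))**2 = (94 + 1617/4)**2 = (1993/4)**2 = 3972049/16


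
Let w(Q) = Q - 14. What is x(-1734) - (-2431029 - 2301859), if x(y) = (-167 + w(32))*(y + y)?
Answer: 5249620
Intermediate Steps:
w(Q) = -14 + Q
x(y) = -298*y (x(y) = (-167 + (-14 + 32))*(y + y) = (-167 + 18)*(2*y) = -298*y)
x(-1734) - (-2431029 - 2301859) = -298*(-1734) - (-2431029 - 2301859) = 516732 - 1*(-4732888) = 516732 + 4732888 = 5249620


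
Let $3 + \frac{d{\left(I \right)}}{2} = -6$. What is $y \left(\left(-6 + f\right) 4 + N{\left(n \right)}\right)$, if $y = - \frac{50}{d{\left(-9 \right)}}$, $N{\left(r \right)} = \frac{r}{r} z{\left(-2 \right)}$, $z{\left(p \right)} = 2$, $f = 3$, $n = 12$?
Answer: $- \frac{250}{9} \approx -27.778$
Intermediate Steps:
$d{\left(I \right)} = -18$ ($d{\left(I \right)} = -6 + 2 \left(-6\right) = -6 - 12 = -18$)
$N{\left(r \right)} = 2$ ($N{\left(r \right)} = \frac{r}{r} 2 = 1 \cdot 2 = 2$)
$y = \frac{25}{9}$ ($y = - \frac{50}{-18} = \left(-50\right) \left(- \frac{1}{18}\right) = \frac{25}{9} \approx 2.7778$)
$y \left(\left(-6 + f\right) 4 + N{\left(n \right)}\right) = \frac{25 \left(\left(-6 + 3\right) 4 + 2\right)}{9} = \frac{25 \left(\left(-3\right) 4 + 2\right)}{9} = \frac{25 \left(-12 + 2\right)}{9} = \frac{25}{9} \left(-10\right) = - \frac{250}{9}$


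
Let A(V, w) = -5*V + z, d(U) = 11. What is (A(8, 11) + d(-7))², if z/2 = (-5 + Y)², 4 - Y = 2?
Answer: 121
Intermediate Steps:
Y = 2 (Y = 4 - 1*2 = 4 - 2 = 2)
z = 18 (z = 2*(-5 + 2)² = 2*(-3)² = 2*9 = 18)
A(V, w) = 18 - 5*V (A(V, w) = -5*V + 18 = 18 - 5*V)
(A(8, 11) + d(-7))² = ((18 - 5*8) + 11)² = ((18 - 40) + 11)² = (-22 + 11)² = (-11)² = 121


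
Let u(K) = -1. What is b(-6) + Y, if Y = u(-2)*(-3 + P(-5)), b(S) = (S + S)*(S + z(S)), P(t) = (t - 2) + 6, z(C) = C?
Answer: 148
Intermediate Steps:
P(t) = 4 + t (P(t) = (-2 + t) + 6 = 4 + t)
b(S) = 4*S**2 (b(S) = (S + S)*(S + S) = (2*S)*(2*S) = 4*S**2)
Y = 4 (Y = -(-3 + (4 - 5)) = -(-3 - 1) = -1*(-4) = 4)
b(-6) + Y = 4*(-6)**2 + 4 = 4*36 + 4 = 144 + 4 = 148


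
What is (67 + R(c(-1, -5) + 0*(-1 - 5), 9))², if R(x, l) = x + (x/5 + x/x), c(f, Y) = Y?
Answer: 3844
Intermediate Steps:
R(x, l) = 1 + 6*x/5 (R(x, l) = x + (x*(⅕) + 1) = x + (x/5 + 1) = x + (1 + x/5) = 1 + 6*x/5)
(67 + R(c(-1, -5) + 0*(-1 - 5), 9))² = (67 + (1 + 6*(-5 + 0*(-1 - 5))/5))² = (67 + (1 + 6*(-5 + 0*(-6))/5))² = (67 + (1 + 6*(-5 + 0)/5))² = (67 + (1 + (6/5)*(-5)))² = (67 + (1 - 6))² = (67 - 5)² = 62² = 3844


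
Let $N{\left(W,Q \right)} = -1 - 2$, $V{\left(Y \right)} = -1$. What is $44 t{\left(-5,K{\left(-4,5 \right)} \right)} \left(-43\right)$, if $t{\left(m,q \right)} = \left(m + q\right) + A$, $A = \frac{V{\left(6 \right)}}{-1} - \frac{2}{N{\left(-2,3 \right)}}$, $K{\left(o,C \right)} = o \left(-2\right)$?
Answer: $- \frac{26488}{3} \approx -8829.3$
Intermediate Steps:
$K{\left(o,C \right)} = - 2 o$
$N{\left(W,Q \right)} = -3$ ($N{\left(W,Q \right)} = -1 - 2 = -3$)
$A = \frac{5}{3}$ ($A = - \frac{1}{-1} - \frac{2}{-3} = \left(-1\right) \left(-1\right) - - \frac{2}{3} = 1 + \frac{2}{3} = \frac{5}{3} \approx 1.6667$)
$t{\left(m,q \right)} = \frac{5}{3} + m + q$ ($t{\left(m,q \right)} = \left(m + q\right) + \frac{5}{3} = \frac{5}{3} + m + q$)
$44 t{\left(-5,K{\left(-4,5 \right)} \right)} \left(-43\right) = 44 \left(\frac{5}{3} - 5 - -8\right) \left(-43\right) = 44 \left(\frac{5}{3} - 5 + 8\right) \left(-43\right) = 44 \cdot \frac{14}{3} \left(-43\right) = \frac{616}{3} \left(-43\right) = - \frac{26488}{3}$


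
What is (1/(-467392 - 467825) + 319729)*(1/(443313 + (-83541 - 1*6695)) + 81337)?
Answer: 8587208343274203198400/330203612709 ≈ 2.6006e+10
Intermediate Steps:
(1/(-467392 - 467825) + 319729)*(1/(443313 + (-83541 - 1*6695)) + 81337) = (1/(-935217) + 319729)*(1/(443313 + (-83541 - 6695)) + 81337) = (-1/935217 + 319729)*(1/(443313 - 90236) + 81337) = 299015996192*(1/353077 + 81337)/935217 = (299015996192/935217)*(28718223950/353077) = 8587208343274203198400/330203612709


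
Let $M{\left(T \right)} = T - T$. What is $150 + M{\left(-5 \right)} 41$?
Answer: $150$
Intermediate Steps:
$M{\left(T \right)} = 0$
$150 + M{\left(-5 \right)} 41 = 150 + 0 \cdot 41 = 150 + 0 = 150$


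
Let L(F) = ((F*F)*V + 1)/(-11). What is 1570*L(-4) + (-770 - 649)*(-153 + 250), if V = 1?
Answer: -1540763/11 ≈ -1.4007e+5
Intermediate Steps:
L(F) = -1/11 - F**2/11 (L(F) = ((F*F)*1 + 1)/(-11) = (F**2*1 + 1)*(-1/11) = (F**2 + 1)*(-1/11) = (1 + F**2)*(-1/11) = -1/11 - F**2/11)
1570*L(-4) + (-770 - 649)*(-153 + 250) = 1570*(-1/11 - 1/11*(-4)**2) + (-770 - 649)*(-153 + 250) = 1570*(-1/11 - 1/11*16) - 1419*97 = 1570*(-1/11 - 16/11) - 137643 = 1570*(-17/11) - 137643 = -26690/11 - 137643 = -1540763/11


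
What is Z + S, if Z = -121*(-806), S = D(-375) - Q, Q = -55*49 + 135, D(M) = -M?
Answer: 100461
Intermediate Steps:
Q = -2560 (Q = -2695 + 135 = -2560)
S = 2935 (S = -1*(-375) - 1*(-2560) = 375 + 2560 = 2935)
Z = 97526
Z + S = 97526 + 2935 = 100461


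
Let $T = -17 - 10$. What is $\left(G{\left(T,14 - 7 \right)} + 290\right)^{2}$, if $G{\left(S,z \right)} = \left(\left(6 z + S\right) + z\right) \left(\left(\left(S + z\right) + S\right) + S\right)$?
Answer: $1790244$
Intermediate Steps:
$T = -27$ ($T = -17 - 10 = -27$)
$G{\left(S,z \right)} = \left(S + 7 z\right) \left(z + 3 S\right)$ ($G{\left(S,z \right)} = \left(\left(S + 6 z\right) + z\right) \left(\left(z + 2 S\right) + S\right) = \left(S + 7 z\right) \left(z + 3 S\right)$)
$\left(G{\left(T,14 - 7 \right)} + 290\right)^{2} = \left(\left(3 \left(-27\right)^{2} + 7 \left(14 - 7\right)^{2} + 22 \left(-27\right) \left(14 - 7\right)\right) + 290\right)^{2} = \left(\left(3 \cdot 729 + 7 \cdot 7^{2} + 22 \left(-27\right) 7\right) + 290\right)^{2} = \left(\left(2187 + 7 \cdot 49 - 4158\right) + 290\right)^{2} = \left(\left(2187 + 343 - 4158\right) + 290\right)^{2} = \left(-1628 + 290\right)^{2} = \left(-1338\right)^{2} = 1790244$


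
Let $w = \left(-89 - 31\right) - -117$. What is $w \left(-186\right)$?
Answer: $558$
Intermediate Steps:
$w = -3$ ($w = -120 + 117 = -3$)
$w \left(-186\right) = \left(-3\right) \left(-186\right) = 558$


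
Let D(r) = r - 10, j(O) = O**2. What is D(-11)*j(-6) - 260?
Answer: -1016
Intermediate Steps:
D(r) = -10 + r
D(-11)*j(-6) - 260 = (-10 - 11)*(-6)**2 - 260 = -21*36 - 260 = -756 - 260 = -1016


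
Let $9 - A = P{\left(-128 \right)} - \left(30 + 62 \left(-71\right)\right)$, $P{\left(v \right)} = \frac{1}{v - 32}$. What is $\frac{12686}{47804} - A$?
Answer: $\frac{8343249569}{1912160} \approx 4363.3$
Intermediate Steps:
$P{\left(v \right)} = \frac{1}{-32 + v}$
$A = - \frac{698079}{160}$ ($A = 9 - \left(\frac{1}{-32 - 128} - \left(30 + 62 \left(-71\right)\right)\right) = 9 - \left(\frac{1}{-160} - \left(30 - 4402\right)\right) = 9 - \left(- \frac{1}{160} - -4372\right) = 9 - \left(- \frac{1}{160} + 4372\right) = 9 - \frac{699519}{160} = - \frac{698079}{160} \approx -4363.0$)
$\frac{12686}{47804} - A = \frac{12686}{47804} - - \frac{698079}{160} = 12686 \cdot \frac{1}{47804} + \frac{698079}{160} = \frac{6343}{23902} + \frac{698079}{160} = \frac{8343249569}{1912160}$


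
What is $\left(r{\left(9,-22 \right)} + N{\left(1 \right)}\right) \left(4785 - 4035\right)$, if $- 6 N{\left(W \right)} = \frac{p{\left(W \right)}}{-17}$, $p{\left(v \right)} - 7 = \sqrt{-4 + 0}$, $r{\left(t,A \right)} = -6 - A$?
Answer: $\frac{204875}{17} + \frac{250 i}{17} \approx 12051.0 + 14.706 i$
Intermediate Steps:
$p{\left(v \right)} = 7 + 2 i$ ($p{\left(v \right)} = 7 + \sqrt{-4 + 0} = 7 + \sqrt{-4} = 7 + 2 i$)
$N{\left(W \right)} = \frac{7}{102} + \frac{i}{51}$ ($N{\left(W \right)} = - \frac{\left(7 + 2 i\right) \frac{1}{-17}}{6} = - \frac{\left(7 + 2 i\right) \left(- \frac{1}{17}\right)}{6} = - \frac{- \frac{7}{17} - \frac{2 i}{17}}{6} = \frac{7}{102} + \frac{i}{51}$)
$\left(r{\left(9,-22 \right)} + N{\left(1 \right)}\right) \left(4785 - 4035\right) = \left(\left(-6 - -22\right) + \left(\frac{7}{102} + \frac{i}{51}\right)\right) \left(4785 - 4035\right) = \left(\left(-6 + 22\right) + \left(\frac{7}{102} + \frac{i}{51}\right)\right) 750 = \left(16 + \left(\frac{7}{102} + \frac{i}{51}\right)\right) 750 = \left(\frac{1639}{102} + \frac{i}{51}\right) 750 = \frac{204875}{17} + \frac{250 i}{17}$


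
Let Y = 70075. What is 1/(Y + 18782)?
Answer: 1/88857 ≈ 1.1254e-5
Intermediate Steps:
1/(Y + 18782) = 1/(70075 + 18782) = 1/88857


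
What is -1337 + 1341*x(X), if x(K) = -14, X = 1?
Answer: -20111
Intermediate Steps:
-1337 + 1341*x(X) = -1337 + 1341*(-14) = -1337 - 18774 = -20111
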